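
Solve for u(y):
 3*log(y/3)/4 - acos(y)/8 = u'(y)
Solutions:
 u(y) = C1 + 3*y*log(y)/4 - y*acos(y)/8 - 3*y*log(3)/4 - 3*y/4 + sqrt(1 - y^2)/8


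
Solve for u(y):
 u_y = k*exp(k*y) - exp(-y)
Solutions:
 u(y) = C1 + exp(k*y) + exp(-y)


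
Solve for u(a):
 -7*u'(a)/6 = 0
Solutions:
 u(a) = C1


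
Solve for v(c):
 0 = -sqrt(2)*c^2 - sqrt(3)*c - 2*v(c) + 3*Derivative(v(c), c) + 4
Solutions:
 v(c) = C1*exp(2*c/3) - sqrt(2)*c^2/2 - 3*sqrt(2)*c/2 - sqrt(3)*c/2 - 9*sqrt(2)/4 - 3*sqrt(3)/4 + 2


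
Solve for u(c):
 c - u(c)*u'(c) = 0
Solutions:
 u(c) = -sqrt(C1 + c^2)
 u(c) = sqrt(C1 + c^2)


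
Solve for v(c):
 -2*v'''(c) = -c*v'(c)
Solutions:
 v(c) = C1 + Integral(C2*airyai(2^(2/3)*c/2) + C3*airybi(2^(2/3)*c/2), c)


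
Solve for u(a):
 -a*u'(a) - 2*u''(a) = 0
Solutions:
 u(a) = C1 + C2*erf(a/2)


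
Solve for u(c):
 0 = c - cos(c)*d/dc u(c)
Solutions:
 u(c) = C1 + Integral(c/cos(c), c)


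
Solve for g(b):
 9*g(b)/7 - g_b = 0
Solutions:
 g(b) = C1*exp(9*b/7)


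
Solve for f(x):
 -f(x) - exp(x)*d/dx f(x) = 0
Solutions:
 f(x) = C1*exp(exp(-x))


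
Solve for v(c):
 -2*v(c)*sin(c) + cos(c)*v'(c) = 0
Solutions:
 v(c) = C1/cos(c)^2


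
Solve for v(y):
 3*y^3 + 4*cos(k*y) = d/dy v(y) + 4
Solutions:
 v(y) = C1 + 3*y^4/4 - 4*y + 4*sin(k*y)/k


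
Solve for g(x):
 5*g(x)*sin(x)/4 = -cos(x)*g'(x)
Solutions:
 g(x) = C1*cos(x)^(5/4)


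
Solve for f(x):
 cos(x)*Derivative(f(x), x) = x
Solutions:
 f(x) = C1 + Integral(x/cos(x), x)


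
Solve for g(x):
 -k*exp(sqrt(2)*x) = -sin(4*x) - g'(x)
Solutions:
 g(x) = C1 + sqrt(2)*k*exp(sqrt(2)*x)/2 + cos(4*x)/4


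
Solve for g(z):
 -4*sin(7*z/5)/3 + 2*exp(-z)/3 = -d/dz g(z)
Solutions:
 g(z) = C1 - 20*cos(7*z/5)/21 + 2*exp(-z)/3


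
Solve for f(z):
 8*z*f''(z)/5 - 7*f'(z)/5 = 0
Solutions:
 f(z) = C1 + C2*z^(15/8)


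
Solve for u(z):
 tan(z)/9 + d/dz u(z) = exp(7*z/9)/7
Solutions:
 u(z) = C1 + 9*exp(7*z/9)/49 + log(cos(z))/9


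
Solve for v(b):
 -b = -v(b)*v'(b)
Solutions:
 v(b) = -sqrt(C1 + b^2)
 v(b) = sqrt(C1 + b^2)


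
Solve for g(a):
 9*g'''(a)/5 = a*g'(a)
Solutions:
 g(a) = C1 + Integral(C2*airyai(15^(1/3)*a/3) + C3*airybi(15^(1/3)*a/3), a)


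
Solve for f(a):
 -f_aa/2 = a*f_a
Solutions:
 f(a) = C1 + C2*erf(a)


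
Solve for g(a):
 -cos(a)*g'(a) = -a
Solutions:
 g(a) = C1 + Integral(a/cos(a), a)


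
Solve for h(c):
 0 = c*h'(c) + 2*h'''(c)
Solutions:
 h(c) = C1 + Integral(C2*airyai(-2^(2/3)*c/2) + C3*airybi(-2^(2/3)*c/2), c)


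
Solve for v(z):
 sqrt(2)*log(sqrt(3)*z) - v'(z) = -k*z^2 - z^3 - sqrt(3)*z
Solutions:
 v(z) = C1 + k*z^3/3 + z^4/4 + sqrt(3)*z^2/2 + sqrt(2)*z*log(z) - sqrt(2)*z + sqrt(2)*z*log(3)/2


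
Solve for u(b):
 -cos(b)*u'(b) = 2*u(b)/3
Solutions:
 u(b) = C1*(sin(b) - 1)^(1/3)/(sin(b) + 1)^(1/3)


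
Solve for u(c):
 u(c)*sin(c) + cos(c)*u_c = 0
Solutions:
 u(c) = C1*cos(c)


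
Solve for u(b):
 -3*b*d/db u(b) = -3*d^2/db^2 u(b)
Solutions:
 u(b) = C1 + C2*erfi(sqrt(2)*b/2)


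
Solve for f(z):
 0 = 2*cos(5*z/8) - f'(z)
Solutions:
 f(z) = C1 + 16*sin(5*z/8)/5


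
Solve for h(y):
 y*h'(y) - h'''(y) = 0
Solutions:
 h(y) = C1 + Integral(C2*airyai(y) + C3*airybi(y), y)


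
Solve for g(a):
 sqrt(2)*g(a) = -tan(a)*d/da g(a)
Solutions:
 g(a) = C1/sin(a)^(sqrt(2))


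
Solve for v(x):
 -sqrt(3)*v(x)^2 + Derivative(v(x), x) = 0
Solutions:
 v(x) = -1/(C1 + sqrt(3)*x)


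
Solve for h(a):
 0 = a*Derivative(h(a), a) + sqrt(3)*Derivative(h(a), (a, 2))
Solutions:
 h(a) = C1 + C2*erf(sqrt(2)*3^(3/4)*a/6)


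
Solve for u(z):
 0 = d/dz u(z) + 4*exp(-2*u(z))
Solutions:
 u(z) = log(-sqrt(C1 - 8*z))
 u(z) = log(C1 - 8*z)/2


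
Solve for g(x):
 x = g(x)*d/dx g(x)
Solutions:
 g(x) = -sqrt(C1 + x^2)
 g(x) = sqrt(C1 + x^2)


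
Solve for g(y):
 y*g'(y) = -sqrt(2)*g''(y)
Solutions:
 g(y) = C1 + C2*erf(2^(1/4)*y/2)


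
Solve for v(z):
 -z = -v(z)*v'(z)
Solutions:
 v(z) = -sqrt(C1 + z^2)
 v(z) = sqrt(C1 + z^2)


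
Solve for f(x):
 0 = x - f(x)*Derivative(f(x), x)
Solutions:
 f(x) = -sqrt(C1 + x^2)
 f(x) = sqrt(C1 + x^2)


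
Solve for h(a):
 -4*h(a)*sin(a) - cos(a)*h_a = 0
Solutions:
 h(a) = C1*cos(a)^4


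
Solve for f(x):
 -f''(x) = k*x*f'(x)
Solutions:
 f(x) = Piecewise((-sqrt(2)*sqrt(pi)*C1*erf(sqrt(2)*sqrt(k)*x/2)/(2*sqrt(k)) - C2, (k > 0) | (k < 0)), (-C1*x - C2, True))


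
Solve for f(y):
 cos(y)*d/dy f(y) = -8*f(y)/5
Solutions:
 f(y) = C1*(sin(y) - 1)^(4/5)/(sin(y) + 1)^(4/5)


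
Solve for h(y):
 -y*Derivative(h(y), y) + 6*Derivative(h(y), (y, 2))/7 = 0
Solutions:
 h(y) = C1 + C2*erfi(sqrt(21)*y/6)


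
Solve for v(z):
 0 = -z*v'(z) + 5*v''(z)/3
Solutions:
 v(z) = C1 + C2*erfi(sqrt(30)*z/10)


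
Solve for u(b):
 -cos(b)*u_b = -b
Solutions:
 u(b) = C1 + Integral(b/cos(b), b)


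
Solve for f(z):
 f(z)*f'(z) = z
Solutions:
 f(z) = -sqrt(C1 + z^2)
 f(z) = sqrt(C1 + z^2)


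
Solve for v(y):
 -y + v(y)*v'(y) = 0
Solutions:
 v(y) = -sqrt(C1 + y^2)
 v(y) = sqrt(C1 + y^2)


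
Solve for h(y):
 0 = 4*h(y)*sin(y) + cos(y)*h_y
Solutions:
 h(y) = C1*cos(y)^4


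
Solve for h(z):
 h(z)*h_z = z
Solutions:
 h(z) = -sqrt(C1 + z^2)
 h(z) = sqrt(C1 + z^2)


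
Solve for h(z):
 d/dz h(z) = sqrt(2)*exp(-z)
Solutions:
 h(z) = C1 - sqrt(2)*exp(-z)


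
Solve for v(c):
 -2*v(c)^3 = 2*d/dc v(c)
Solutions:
 v(c) = -sqrt(2)*sqrt(-1/(C1 - c))/2
 v(c) = sqrt(2)*sqrt(-1/(C1 - c))/2


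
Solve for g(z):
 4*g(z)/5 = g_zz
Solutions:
 g(z) = C1*exp(-2*sqrt(5)*z/5) + C2*exp(2*sqrt(5)*z/5)


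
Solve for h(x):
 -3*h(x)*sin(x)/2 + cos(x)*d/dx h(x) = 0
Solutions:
 h(x) = C1/cos(x)^(3/2)


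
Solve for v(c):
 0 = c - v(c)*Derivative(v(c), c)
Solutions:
 v(c) = -sqrt(C1 + c^2)
 v(c) = sqrt(C1 + c^2)


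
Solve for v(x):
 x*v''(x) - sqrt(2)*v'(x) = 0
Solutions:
 v(x) = C1 + C2*x^(1 + sqrt(2))


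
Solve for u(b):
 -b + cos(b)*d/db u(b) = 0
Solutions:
 u(b) = C1 + Integral(b/cos(b), b)


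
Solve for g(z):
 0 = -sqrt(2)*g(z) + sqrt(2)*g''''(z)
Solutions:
 g(z) = C1*exp(-z) + C2*exp(z) + C3*sin(z) + C4*cos(z)


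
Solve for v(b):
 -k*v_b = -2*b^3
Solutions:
 v(b) = C1 + b^4/(2*k)


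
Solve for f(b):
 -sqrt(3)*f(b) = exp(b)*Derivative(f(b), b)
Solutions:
 f(b) = C1*exp(sqrt(3)*exp(-b))


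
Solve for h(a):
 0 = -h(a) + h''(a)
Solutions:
 h(a) = C1*exp(-a) + C2*exp(a)


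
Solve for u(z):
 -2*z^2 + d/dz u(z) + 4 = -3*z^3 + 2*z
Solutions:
 u(z) = C1 - 3*z^4/4 + 2*z^3/3 + z^2 - 4*z


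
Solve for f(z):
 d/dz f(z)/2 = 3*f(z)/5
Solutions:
 f(z) = C1*exp(6*z/5)


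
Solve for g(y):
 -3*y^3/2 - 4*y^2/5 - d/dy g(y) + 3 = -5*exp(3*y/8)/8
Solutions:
 g(y) = C1 - 3*y^4/8 - 4*y^3/15 + 3*y + 5*exp(3*y/8)/3


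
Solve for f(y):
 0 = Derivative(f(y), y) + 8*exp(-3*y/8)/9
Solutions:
 f(y) = C1 + 64*exp(-3*y/8)/27


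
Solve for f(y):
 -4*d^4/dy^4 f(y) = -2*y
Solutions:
 f(y) = C1 + C2*y + C3*y^2 + C4*y^3 + y^5/240


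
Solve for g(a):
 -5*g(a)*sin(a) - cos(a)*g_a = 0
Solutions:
 g(a) = C1*cos(a)^5


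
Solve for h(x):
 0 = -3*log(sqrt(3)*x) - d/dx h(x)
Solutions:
 h(x) = C1 - 3*x*log(x) - 3*x*log(3)/2 + 3*x


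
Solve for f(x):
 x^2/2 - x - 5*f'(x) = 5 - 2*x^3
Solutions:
 f(x) = C1 + x^4/10 + x^3/30 - x^2/10 - x


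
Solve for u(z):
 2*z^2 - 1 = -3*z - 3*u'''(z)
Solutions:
 u(z) = C1 + C2*z + C3*z^2 - z^5/90 - z^4/24 + z^3/18


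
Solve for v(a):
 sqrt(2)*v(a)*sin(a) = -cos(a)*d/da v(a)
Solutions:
 v(a) = C1*cos(a)^(sqrt(2))


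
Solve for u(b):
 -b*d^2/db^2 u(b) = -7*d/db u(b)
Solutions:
 u(b) = C1 + C2*b^8


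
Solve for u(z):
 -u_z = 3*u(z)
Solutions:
 u(z) = C1*exp(-3*z)


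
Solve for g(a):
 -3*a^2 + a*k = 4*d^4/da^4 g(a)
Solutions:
 g(a) = C1 + C2*a + C3*a^2 + C4*a^3 - a^6/480 + a^5*k/480


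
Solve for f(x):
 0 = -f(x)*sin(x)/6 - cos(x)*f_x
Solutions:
 f(x) = C1*cos(x)^(1/6)


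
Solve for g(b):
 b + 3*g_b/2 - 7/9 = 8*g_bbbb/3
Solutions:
 g(b) = C1 + C4*exp(6^(2/3)*b/4) - b^2/3 + 14*b/27 + (C2*sin(3*2^(2/3)*3^(1/6)*b/8) + C3*cos(3*2^(2/3)*3^(1/6)*b/8))*exp(-6^(2/3)*b/8)


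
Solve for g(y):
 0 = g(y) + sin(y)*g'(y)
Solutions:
 g(y) = C1*sqrt(cos(y) + 1)/sqrt(cos(y) - 1)


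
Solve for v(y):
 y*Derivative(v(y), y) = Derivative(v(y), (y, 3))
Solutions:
 v(y) = C1 + Integral(C2*airyai(y) + C3*airybi(y), y)


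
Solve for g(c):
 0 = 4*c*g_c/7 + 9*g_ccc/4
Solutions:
 g(c) = C1 + Integral(C2*airyai(-2*294^(1/3)*c/21) + C3*airybi(-2*294^(1/3)*c/21), c)


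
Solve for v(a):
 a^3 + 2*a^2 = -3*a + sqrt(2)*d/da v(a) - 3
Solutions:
 v(a) = C1 + sqrt(2)*a^4/8 + sqrt(2)*a^3/3 + 3*sqrt(2)*a^2/4 + 3*sqrt(2)*a/2


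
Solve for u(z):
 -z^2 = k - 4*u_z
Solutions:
 u(z) = C1 + k*z/4 + z^3/12


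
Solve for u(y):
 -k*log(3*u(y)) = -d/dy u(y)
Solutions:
 Integral(1/(log(_y) + log(3)), (_y, u(y))) = C1 + k*y


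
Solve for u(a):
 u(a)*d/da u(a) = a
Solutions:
 u(a) = -sqrt(C1 + a^2)
 u(a) = sqrt(C1 + a^2)


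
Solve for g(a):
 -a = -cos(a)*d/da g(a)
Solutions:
 g(a) = C1 + Integral(a/cos(a), a)


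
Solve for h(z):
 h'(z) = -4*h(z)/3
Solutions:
 h(z) = C1*exp(-4*z/3)


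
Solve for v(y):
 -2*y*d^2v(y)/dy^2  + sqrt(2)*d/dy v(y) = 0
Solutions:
 v(y) = C1 + C2*y^(sqrt(2)/2 + 1)


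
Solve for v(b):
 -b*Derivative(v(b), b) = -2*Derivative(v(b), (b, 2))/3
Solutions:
 v(b) = C1 + C2*erfi(sqrt(3)*b/2)


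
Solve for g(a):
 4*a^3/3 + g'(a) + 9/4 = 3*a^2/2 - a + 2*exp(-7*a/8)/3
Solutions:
 g(a) = C1 - a^4/3 + a^3/2 - a^2/2 - 9*a/4 - 16*exp(-7*a/8)/21


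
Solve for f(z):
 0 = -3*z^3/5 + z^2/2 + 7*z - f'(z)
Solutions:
 f(z) = C1 - 3*z^4/20 + z^3/6 + 7*z^2/2


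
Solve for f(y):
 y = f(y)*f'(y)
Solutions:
 f(y) = -sqrt(C1 + y^2)
 f(y) = sqrt(C1 + y^2)


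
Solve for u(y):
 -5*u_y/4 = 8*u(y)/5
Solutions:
 u(y) = C1*exp(-32*y/25)


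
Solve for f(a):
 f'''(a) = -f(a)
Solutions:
 f(a) = C3*exp(-a) + (C1*sin(sqrt(3)*a/2) + C2*cos(sqrt(3)*a/2))*exp(a/2)


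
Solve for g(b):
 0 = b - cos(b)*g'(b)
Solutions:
 g(b) = C1 + Integral(b/cos(b), b)


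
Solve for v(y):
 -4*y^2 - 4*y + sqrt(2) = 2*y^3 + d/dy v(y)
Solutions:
 v(y) = C1 - y^4/2 - 4*y^3/3 - 2*y^2 + sqrt(2)*y


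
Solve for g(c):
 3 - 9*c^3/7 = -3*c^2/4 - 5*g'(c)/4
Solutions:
 g(c) = C1 + 9*c^4/35 - c^3/5 - 12*c/5


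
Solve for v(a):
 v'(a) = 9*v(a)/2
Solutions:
 v(a) = C1*exp(9*a/2)


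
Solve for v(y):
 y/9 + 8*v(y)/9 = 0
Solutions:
 v(y) = -y/8


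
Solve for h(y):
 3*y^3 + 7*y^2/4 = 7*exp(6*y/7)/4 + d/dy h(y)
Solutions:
 h(y) = C1 + 3*y^4/4 + 7*y^3/12 - 49*exp(6*y/7)/24


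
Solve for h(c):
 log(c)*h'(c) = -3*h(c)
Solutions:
 h(c) = C1*exp(-3*li(c))


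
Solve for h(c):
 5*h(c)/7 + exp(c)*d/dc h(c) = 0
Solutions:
 h(c) = C1*exp(5*exp(-c)/7)


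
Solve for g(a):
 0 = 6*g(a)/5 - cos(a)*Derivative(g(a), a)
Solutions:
 g(a) = C1*(sin(a) + 1)^(3/5)/(sin(a) - 1)^(3/5)


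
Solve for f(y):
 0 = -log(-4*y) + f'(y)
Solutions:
 f(y) = C1 + y*log(-y) + y*(-1 + 2*log(2))


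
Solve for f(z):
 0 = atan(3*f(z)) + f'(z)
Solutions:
 Integral(1/atan(3*_y), (_y, f(z))) = C1 - z


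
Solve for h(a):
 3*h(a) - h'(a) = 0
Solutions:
 h(a) = C1*exp(3*a)


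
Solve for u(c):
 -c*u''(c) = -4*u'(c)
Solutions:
 u(c) = C1 + C2*c^5


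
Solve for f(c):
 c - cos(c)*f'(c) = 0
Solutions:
 f(c) = C1 + Integral(c/cos(c), c)


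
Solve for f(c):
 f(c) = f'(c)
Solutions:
 f(c) = C1*exp(c)


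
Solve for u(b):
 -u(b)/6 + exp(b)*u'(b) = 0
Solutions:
 u(b) = C1*exp(-exp(-b)/6)


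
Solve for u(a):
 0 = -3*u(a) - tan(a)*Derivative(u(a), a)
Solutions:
 u(a) = C1/sin(a)^3


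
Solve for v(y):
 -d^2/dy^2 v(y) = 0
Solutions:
 v(y) = C1 + C2*y


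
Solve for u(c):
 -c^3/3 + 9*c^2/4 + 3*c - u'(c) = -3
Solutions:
 u(c) = C1 - c^4/12 + 3*c^3/4 + 3*c^2/2 + 3*c


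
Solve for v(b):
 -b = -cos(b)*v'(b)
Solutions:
 v(b) = C1 + Integral(b/cos(b), b)


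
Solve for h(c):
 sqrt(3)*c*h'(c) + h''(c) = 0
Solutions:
 h(c) = C1 + C2*erf(sqrt(2)*3^(1/4)*c/2)


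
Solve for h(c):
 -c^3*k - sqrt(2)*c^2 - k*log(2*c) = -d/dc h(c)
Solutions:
 h(c) = C1 + c^4*k/4 + sqrt(2)*c^3/3 + c*k*log(c) - c*k + c*k*log(2)


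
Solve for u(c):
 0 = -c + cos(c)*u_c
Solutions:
 u(c) = C1 + Integral(c/cos(c), c)


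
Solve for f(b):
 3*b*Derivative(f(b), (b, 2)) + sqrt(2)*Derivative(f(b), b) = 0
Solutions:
 f(b) = C1 + C2*b^(1 - sqrt(2)/3)


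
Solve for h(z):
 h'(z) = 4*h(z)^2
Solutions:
 h(z) = -1/(C1 + 4*z)


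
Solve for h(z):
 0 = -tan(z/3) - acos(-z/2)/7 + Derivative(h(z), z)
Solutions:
 h(z) = C1 + z*acos(-z/2)/7 + sqrt(4 - z^2)/7 - 3*log(cos(z/3))


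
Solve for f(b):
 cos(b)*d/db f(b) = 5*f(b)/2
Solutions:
 f(b) = C1*(sin(b) + 1)^(5/4)/(sin(b) - 1)^(5/4)


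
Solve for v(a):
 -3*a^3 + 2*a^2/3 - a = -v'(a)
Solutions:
 v(a) = C1 + 3*a^4/4 - 2*a^3/9 + a^2/2


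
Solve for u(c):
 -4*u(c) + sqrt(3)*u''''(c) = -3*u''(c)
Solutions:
 u(c) = C1*exp(-sqrt(2)*3^(3/4)*c*sqrt(-3 + sqrt(9 + 16*sqrt(3)))/6) + C2*exp(sqrt(2)*3^(3/4)*c*sqrt(-3 + sqrt(9 + 16*sqrt(3)))/6) + C3*sin(sqrt(2)*3^(3/4)*c*sqrt(3 + sqrt(9 + 16*sqrt(3)))/6) + C4*cosh(sqrt(2)*3^(3/4)*c*sqrt(-sqrt(9 + 16*sqrt(3)) - 3)/6)


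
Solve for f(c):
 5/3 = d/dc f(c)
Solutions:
 f(c) = C1 + 5*c/3


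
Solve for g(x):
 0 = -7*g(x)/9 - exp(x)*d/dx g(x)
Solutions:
 g(x) = C1*exp(7*exp(-x)/9)


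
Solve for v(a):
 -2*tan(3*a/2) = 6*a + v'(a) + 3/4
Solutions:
 v(a) = C1 - 3*a^2 - 3*a/4 + 4*log(cos(3*a/2))/3


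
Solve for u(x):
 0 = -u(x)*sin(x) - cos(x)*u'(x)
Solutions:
 u(x) = C1*cos(x)


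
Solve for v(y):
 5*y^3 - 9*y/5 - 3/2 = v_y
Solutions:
 v(y) = C1 + 5*y^4/4 - 9*y^2/10 - 3*y/2


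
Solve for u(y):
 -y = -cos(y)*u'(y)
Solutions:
 u(y) = C1 + Integral(y/cos(y), y)


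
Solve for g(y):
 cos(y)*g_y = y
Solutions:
 g(y) = C1 + Integral(y/cos(y), y)


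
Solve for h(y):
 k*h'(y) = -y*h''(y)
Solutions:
 h(y) = C1 + y^(1 - re(k))*(C2*sin(log(y)*Abs(im(k))) + C3*cos(log(y)*im(k)))


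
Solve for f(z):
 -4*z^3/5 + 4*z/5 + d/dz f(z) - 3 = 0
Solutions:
 f(z) = C1 + z^4/5 - 2*z^2/5 + 3*z


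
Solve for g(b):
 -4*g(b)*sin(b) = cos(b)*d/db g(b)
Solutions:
 g(b) = C1*cos(b)^4


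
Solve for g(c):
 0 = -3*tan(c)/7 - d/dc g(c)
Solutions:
 g(c) = C1 + 3*log(cos(c))/7


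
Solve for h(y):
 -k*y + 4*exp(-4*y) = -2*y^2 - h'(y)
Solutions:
 h(y) = C1 + k*y^2/2 - 2*y^3/3 + exp(-4*y)


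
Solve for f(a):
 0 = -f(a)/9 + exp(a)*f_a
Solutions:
 f(a) = C1*exp(-exp(-a)/9)


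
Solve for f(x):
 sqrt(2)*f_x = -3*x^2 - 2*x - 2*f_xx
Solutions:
 f(x) = C1 + C2*exp(-sqrt(2)*x/2) - sqrt(2)*x^3/2 - sqrt(2)*x^2/2 + 3*x^2 - 6*sqrt(2)*x + 2*x


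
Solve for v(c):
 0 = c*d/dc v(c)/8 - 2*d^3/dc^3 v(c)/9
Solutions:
 v(c) = C1 + Integral(C2*airyai(6^(2/3)*c/4) + C3*airybi(6^(2/3)*c/4), c)


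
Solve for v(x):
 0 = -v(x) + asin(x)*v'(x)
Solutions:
 v(x) = C1*exp(Integral(1/asin(x), x))


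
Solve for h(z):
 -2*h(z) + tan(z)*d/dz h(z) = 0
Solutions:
 h(z) = C1*sin(z)^2


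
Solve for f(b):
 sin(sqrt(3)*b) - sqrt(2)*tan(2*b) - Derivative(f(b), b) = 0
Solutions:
 f(b) = C1 + sqrt(2)*log(cos(2*b))/2 - sqrt(3)*cos(sqrt(3)*b)/3


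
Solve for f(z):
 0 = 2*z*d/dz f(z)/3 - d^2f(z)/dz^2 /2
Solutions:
 f(z) = C1 + C2*erfi(sqrt(6)*z/3)


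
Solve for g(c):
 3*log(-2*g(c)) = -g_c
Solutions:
 Integral(1/(log(-_y) + log(2)), (_y, g(c)))/3 = C1 - c


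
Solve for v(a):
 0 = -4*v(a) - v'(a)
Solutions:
 v(a) = C1*exp(-4*a)


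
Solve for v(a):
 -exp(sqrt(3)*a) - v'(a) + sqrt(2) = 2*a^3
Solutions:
 v(a) = C1 - a^4/2 + sqrt(2)*a - sqrt(3)*exp(sqrt(3)*a)/3


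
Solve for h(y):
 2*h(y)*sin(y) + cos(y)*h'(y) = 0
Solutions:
 h(y) = C1*cos(y)^2


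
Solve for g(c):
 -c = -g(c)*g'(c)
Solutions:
 g(c) = -sqrt(C1 + c^2)
 g(c) = sqrt(C1 + c^2)


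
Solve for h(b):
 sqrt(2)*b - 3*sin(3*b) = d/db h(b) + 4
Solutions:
 h(b) = C1 + sqrt(2)*b^2/2 - 4*b + cos(3*b)


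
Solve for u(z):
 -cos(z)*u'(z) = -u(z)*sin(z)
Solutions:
 u(z) = C1/cos(z)


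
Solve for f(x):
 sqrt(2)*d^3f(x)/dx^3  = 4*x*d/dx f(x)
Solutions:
 f(x) = C1 + Integral(C2*airyai(sqrt(2)*x) + C3*airybi(sqrt(2)*x), x)


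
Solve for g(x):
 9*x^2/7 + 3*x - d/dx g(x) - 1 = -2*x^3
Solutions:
 g(x) = C1 + x^4/2 + 3*x^3/7 + 3*x^2/2 - x


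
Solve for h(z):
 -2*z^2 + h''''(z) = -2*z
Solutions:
 h(z) = C1 + C2*z + C3*z^2 + C4*z^3 + z^6/180 - z^5/60


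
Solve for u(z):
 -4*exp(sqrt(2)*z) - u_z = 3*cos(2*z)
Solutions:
 u(z) = C1 - 2*sqrt(2)*exp(sqrt(2)*z) - 3*sin(2*z)/2


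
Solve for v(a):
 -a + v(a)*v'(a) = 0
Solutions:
 v(a) = -sqrt(C1 + a^2)
 v(a) = sqrt(C1 + a^2)


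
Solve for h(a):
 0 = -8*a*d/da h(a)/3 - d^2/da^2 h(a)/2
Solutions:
 h(a) = C1 + C2*erf(2*sqrt(6)*a/3)


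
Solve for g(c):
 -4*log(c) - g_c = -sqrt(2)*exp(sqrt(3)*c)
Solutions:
 g(c) = C1 - 4*c*log(c) + 4*c + sqrt(6)*exp(sqrt(3)*c)/3


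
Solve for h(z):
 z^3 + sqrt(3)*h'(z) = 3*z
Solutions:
 h(z) = C1 - sqrt(3)*z^4/12 + sqrt(3)*z^2/2


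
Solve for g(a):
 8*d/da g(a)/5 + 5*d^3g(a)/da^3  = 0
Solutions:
 g(a) = C1 + C2*sin(2*sqrt(2)*a/5) + C3*cos(2*sqrt(2)*a/5)


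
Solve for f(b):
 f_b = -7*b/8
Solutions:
 f(b) = C1 - 7*b^2/16


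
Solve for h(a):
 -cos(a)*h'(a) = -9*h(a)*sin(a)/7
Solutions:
 h(a) = C1/cos(a)^(9/7)


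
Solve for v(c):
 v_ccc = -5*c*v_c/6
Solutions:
 v(c) = C1 + Integral(C2*airyai(-5^(1/3)*6^(2/3)*c/6) + C3*airybi(-5^(1/3)*6^(2/3)*c/6), c)


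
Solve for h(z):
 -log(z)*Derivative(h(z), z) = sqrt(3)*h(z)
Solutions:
 h(z) = C1*exp(-sqrt(3)*li(z))


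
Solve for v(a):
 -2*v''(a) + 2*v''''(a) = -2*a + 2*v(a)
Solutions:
 v(a) = C1*exp(-sqrt(2)*a*sqrt(1 + sqrt(5))/2) + C2*exp(sqrt(2)*a*sqrt(1 + sqrt(5))/2) + C3*sin(sqrt(2)*a*sqrt(-1 + sqrt(5))/2) + C4*cos(sqrt(2)*a*sqrt(-1 + sqrt(5))/2) + a


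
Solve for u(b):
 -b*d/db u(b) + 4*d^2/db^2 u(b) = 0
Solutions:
 u(b) = C1 + C2*erfi(sqrt(2)*b/4)


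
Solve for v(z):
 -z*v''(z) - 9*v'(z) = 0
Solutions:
 v(z) = C1 + C2/z^8


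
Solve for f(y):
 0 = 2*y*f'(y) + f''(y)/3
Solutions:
 f(y) = C1 + C2*erf(sqrt(3)*y)


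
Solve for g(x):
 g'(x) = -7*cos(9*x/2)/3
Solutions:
 g(x) = C1 - 14*sin(9*x/2)/27


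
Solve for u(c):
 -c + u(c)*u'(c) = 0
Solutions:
 u(c) = -sqrt(C1 + c^2)
 u(c) = sqrt(C1 + c^2)


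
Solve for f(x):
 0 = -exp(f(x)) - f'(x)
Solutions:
 f(x) = log(1/(C1 + x))


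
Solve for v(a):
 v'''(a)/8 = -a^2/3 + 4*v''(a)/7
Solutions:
 v(a) = C1 + C2*a + C3*exp(32*a/7) + 7*a^4/144 + 49*a^3/1152 + 343*a^2/12288


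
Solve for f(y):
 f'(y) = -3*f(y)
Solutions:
 f(y) = C1*exp(-3*y)


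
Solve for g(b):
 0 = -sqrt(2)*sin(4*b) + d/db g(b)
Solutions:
 g(b) = C1 - sqrt(2)*cos(4*b)/4


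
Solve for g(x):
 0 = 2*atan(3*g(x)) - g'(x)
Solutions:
 Integral(1/atan(3*_y), (_y, g(x))) = C1 + 2*x


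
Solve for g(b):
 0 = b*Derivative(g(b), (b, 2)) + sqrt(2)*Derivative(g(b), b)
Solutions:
 g(b) = C1 + C2*b^(1 - sqrt(2))


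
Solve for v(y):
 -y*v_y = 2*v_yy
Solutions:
 v(y) = C1 + C2*erf(y/2)


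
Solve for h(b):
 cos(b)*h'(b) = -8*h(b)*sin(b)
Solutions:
 h(b) = C1*cos(b)^8


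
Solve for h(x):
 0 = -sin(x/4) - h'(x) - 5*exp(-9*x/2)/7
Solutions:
 h(x) = C1 + 4*cos(x/4) + 10*exp(-9*x/2)/63


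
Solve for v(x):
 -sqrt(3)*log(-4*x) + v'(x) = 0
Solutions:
 v(x) = C1 + sqrt(3)*x*log(-x) + sqrt(3)*x*(-1 + 2*log(2))


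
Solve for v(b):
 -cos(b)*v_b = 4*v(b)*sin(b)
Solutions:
 v(b) = C1*cos(b)^4


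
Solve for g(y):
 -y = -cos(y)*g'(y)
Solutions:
 g(y) = C1 + Integral(y/cos(y), y)


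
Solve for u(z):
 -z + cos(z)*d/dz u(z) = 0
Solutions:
 u(z) = C1 + Integral(z/cos(z), z)


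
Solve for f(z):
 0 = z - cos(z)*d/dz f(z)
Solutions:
 f(z) = C1 + Integral(z/cos(z), z)


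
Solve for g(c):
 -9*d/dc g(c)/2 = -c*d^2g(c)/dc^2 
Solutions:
 g(c) = C1 + C2*c^(11/2)


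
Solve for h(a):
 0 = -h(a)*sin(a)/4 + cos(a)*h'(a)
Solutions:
 h(a) = C1/cos(a)^(1/4)


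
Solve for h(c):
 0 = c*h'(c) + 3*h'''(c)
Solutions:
 h(c) = C1 + Integral(C2*airyai(-3^(2/3)*c/3) + C3*airybi(-3^(2/3)*c/3), c)


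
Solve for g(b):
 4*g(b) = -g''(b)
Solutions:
 g(b) = C1*sin(2*b) + C2*cos(2*b)


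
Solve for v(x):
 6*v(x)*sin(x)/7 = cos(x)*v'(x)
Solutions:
 v(x) = C1/cos(x)^(6/7)


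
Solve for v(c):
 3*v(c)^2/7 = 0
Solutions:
 v(c) = 0


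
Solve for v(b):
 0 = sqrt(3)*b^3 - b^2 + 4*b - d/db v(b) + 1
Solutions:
 v(b) = C1 + sqrt(3)*b^4/4 - b^3/3 + 2*b^2 + b


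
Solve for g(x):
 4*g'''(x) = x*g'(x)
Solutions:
 g(x) = C1 + Integral(C2*airyai(2^(1/3)*x/2) + C3*airybi(2^(1/3)*x/2), x)


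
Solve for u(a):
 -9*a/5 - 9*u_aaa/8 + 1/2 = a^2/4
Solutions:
 u(a) = C1 + C2*a + C3*a^2 - a^5/270 - a^4/15 + 2*a^3/27


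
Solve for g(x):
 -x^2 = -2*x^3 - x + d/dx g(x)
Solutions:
 g(x) = C1 + x^4/2 - x^3/3 + x^2/2


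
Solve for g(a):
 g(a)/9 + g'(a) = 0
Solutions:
 g(a) = C1*exp(-a/9)


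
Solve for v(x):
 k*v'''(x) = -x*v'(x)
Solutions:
 v(x) = C1 + Integral(C2*airyai(x*(-1/k)^(1/3)) + C3*airybi(x*(-1/k)^(1/3)), x)


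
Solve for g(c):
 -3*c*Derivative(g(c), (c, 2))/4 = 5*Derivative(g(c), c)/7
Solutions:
 g(c) = C1 + C2*c^(1/21)


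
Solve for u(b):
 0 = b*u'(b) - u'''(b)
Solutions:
 u(b) = C1 + Integral(C2*airyai(b) + C3*airybi(b), b)


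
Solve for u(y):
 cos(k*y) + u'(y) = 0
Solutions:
 u(y) = C1 - sin(k*y)/k


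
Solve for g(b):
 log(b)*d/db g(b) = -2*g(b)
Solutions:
 g(b) = C1*exp(-2*li(b))


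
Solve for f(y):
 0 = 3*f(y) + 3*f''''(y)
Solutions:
 f(y) = (C1*sin(sqrt(2)*y/2) + C2*cos(sqrt(2)*y/2))*exp(-sqrt(2)*y/2) + (C3*sin(sqrt(2)*y/2) + C4*cos(sqrt(2)*y/2))*exp(sqrt(2)*y/2)


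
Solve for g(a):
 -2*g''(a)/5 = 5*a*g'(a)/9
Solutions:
 g(a) = C1 + C2*erf(5*a/6)


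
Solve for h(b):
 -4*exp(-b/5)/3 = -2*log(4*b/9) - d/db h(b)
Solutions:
 h(b) = C1 - 2*b*log(b) + 2*b*(-2*log(2) + 1 + 2*log(3)) - 20*exp(-b/5)/3


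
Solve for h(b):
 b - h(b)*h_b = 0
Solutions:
 h(b) = -sqrt(C1 + b^2)
 h(b) = sqrt(C1 + b^2)


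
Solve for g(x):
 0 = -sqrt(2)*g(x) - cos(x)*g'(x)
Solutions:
 g(x) = C1*(sin(x) - 1)^(sqrt(2)/2)/(sin(x) + 1)^(sqrt(2)/2)


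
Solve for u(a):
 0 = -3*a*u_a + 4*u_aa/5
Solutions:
 u(a) = C1 + C2*erfi(sqrt(30)*a/4)


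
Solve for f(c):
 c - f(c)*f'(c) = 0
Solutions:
 f(c) = -sqrt(C1 + c^2)
 f(c) = sqrt(C1 + c^2)


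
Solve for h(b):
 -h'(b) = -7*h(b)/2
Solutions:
 h(b) = C1*exp(7*b/2)


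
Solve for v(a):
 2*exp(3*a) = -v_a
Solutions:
 v(a) = C1 - 2*exp(3*a)/3


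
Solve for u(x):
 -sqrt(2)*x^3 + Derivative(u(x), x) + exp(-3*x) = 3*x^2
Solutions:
 u(x) = C1 + sqrt(2)*x^4/4 + x^3 + exp(-3*x)/3


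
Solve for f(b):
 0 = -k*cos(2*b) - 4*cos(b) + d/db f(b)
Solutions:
 f(b) = C1 + k*sin(2*b)/2 + 4*sin(b)


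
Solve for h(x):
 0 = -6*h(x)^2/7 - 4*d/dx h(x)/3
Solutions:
 h(x) = 14/(C1 + 9*x)


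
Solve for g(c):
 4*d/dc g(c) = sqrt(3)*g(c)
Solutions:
 g(c) = C1*exp(sqrt(3)*c/4)


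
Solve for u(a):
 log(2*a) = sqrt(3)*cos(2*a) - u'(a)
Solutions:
 u(a) = C1 - a*log(a) - a*log(2) + a + sqrt(3)*sin(2*a)/2


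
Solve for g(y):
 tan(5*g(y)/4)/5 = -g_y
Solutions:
 g(y) = -4*asin(C1*exp(-y/4))/5 + 4*pi/5
 g(y) = 4*asin(C1*exp(-y/4))/5


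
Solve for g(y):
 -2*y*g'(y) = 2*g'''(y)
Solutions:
 g(y) = C1 + Integral(C2*airyai(-y) + C3*airybi(-y), y)


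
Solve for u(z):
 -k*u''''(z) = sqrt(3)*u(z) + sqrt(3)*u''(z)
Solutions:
 u(z) = C1*exp(-sqrt(2)*z*sqrt((-sqrt(-4*sqrt(3)*k + 3) - sqrt(3))/k)/2) + C2*exp(sqrt(2)*z*sqrt((-sqrt(-4*sqrt(3)*k + 3) - sqrt(3))/k)/2) + C3*exp(-sqrt(2)*z*sqrt((sqrt(-4*sqrt(3)*k + 3) - sqrt(3))/k)/2) + C4*exp(sqrt(2)*z*sqrt((sqrt(-4*sqrt(3)*k + 3) - sqrt(3))/k)/2)


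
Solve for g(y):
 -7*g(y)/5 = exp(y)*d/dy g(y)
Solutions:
 g(y) = C1*exp(7*exp(-y)/5)


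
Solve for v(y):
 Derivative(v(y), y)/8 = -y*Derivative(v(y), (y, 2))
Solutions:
 v(y) = C1 + C2*y^(7/8)


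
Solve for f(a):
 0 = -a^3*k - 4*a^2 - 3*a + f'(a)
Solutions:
 f(a) = C1 + a^4*k/4 + 4*a^3/3 + 3*a^2/2


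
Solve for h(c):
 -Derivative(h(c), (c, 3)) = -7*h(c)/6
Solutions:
 h(c) = C3*exp(6^(2/3)*7^(1/3)*c/6) + (C1*sin(2^(2/3)*3^(1/6)*7^(1/3)*c/4) + C2*cos(2^(2/3)*3^(1/6)*7^(1/3)*c/4))*exp(-6^(2/3)*7^(1/3)*c/12)


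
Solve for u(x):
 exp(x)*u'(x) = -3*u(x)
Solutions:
 u(x) = C1*exp(3*exp(-x))


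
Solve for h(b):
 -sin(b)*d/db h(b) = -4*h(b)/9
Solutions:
 h(b) = C1*(cos(b) - 1)^(2/9)/(cos(b) + 1)^(2/9)


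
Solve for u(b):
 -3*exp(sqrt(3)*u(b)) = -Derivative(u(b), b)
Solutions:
 u(b) = sqrt(3)*(2*log(-1/(C1 + 3*b)) - log(3))/6


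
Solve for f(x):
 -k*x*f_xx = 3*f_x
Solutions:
 f(x) = C1 + x^(((re(k) - 3)*re(k) + im(k)^2)/(re(k)^2 + im(k)^2))*(C2*sin(3*log(x)*Abs(im(k))/(re(k)^2 + im(k)^2)) + C3*cos(3*log(x)*im(k)/(re(k)^2 + im(k)^2)))


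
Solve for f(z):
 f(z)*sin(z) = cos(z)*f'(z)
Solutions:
 f(z) = C1/cos(z)


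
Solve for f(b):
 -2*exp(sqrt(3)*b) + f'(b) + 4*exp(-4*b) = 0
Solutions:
 f(b) = C1 + 2*sqrt(3)*exp(sqrt(3)*b)/3 + exp(-4*b)


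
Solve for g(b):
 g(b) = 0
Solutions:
 g(b) = 0


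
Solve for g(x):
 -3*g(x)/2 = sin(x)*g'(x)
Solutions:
 g(x) = C1*(cos(x) + 1)^(3/4)/(cos(x) - 1)^(3/4)


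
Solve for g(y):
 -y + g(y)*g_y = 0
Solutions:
 g(y) = -sqrt(C1 + y^2)
 g(y) = sqrt(C1 + y^2)


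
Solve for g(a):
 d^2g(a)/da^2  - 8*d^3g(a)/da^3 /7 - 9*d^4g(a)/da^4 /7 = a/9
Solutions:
 g(a) = C1 + C2*a + C3*exp(a*(-4 + sqrt(79))/9) + C4*exp(-a*(4 + sqrt(79))/9) + a^3/54 + 4*a^2/63


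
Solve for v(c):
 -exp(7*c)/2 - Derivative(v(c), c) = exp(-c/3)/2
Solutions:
 v(c) = C1 - exp(7*c)/14 + 3*exp(-c/3)/2


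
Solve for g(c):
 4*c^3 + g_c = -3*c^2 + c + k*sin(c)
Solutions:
 g(c) = C1 - c^4 - c^3 + c^2/2 - k*cos(c)


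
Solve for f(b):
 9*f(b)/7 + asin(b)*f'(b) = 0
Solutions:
 f(b) = C1*exp(-9*Integral(1/asin(b), b)/7)


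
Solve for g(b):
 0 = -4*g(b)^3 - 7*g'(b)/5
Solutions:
 g(b) = -sqrt(14)*sqrt(-1/(C1 - 20*b))/2
 g(b) = sqrt(14)*sqrt(-1/(C1 - 20*b))/2


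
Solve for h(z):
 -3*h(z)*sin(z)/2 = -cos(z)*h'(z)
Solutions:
 h(z) = C1/cos(z)^(3/2)


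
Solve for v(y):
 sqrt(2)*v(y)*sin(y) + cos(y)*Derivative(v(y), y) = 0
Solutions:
 v(y) = C1*cos(y)^(sqrt(2))


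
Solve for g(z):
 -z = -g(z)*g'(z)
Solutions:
 g(z) = -sqrt(C1 + z^2)
 g(z) = sqrt(C1 + z^2)


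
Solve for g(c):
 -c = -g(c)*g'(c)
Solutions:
 g(c) = -sqrt(C1 + c^2)
 g(c) = sqrt(C1 + c^2)


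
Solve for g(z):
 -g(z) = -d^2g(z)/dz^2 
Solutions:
 g(z) = C1*exp(-z) + C2*exp(z)


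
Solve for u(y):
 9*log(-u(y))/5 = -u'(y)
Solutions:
 -li(-u(y)) = C1 - 9*y/5


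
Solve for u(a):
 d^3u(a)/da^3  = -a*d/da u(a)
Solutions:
 u(a) = C1 + Integral(C2*airyai(-a) + C3*airybi(-a), a)


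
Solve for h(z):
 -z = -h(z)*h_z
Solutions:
 h(z) = -sqrt(C1 + z^2)
 h(z) = sqrt(C1 + z^2)


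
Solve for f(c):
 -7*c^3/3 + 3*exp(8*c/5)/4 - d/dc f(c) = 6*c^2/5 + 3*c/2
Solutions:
 f(c) = C1 - 7*c^4/12 - 2*c^3/5 - 3*c^2/4 + 15*exp(8*c/5)/32


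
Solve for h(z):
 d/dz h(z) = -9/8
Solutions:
 h(z) = C1 - 9*z/8


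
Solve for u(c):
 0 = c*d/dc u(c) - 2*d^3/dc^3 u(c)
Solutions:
 u(c) = C1 + Integral(C2*airyai(2^(2/3)*c/2) + C3*airybi(2^(2/3)*c/2), c)


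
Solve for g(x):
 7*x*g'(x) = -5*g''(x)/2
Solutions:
 g(x) = C1 + C2*erf(sqrt(35)*x/5)


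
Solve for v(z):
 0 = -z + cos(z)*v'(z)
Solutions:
 v(z) = C1 + Integral(z/cos(z), z)


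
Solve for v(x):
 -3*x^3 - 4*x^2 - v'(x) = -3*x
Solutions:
 v(x) = C1 - 3*x^4/4 - 4*x^3/3 + 3*x^2/2


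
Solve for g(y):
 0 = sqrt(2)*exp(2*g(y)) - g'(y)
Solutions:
 g(y) = log(-sqrt(-1/(C1 + sqrt(2)*y))) - log(2)/2
 g(y) = log(-1/(C1 + sqrt(2)*y))/2 - log(2)/2


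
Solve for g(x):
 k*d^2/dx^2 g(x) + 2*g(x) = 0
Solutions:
 g(x) = C1*exp(-sqrt(2)*x*sqrt(-1/k)) + C2*exp(sqrt(2)*x*sqrt(-1/k))


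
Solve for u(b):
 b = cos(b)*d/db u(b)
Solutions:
 u(b) = C1 + Integral(b/cos(b), b)


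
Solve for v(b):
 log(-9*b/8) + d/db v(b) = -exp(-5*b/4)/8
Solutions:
 v(b) = C1 - b*log(-b) + b*(-2*log(3) + 1 + 3*log(2)) + exp(-5*b/4)/10


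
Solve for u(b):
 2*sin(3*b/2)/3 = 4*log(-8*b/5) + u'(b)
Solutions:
 u(b) = C1 - 4*b*log(-b) - 12*b*log(2) + 4*b + 4*b*log(5) - 4*cos(3*b/2)/9


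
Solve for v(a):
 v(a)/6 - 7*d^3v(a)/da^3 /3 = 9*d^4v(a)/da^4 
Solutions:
 v(a) = C1*exp(a*(-7 + sqrt(-1944*2^(2/3)/(-49 + sqrt(95713))^(1/3) + 49 + 54*2^(1/3)*(-49 + sqrt(95713))^(1/3)))/108)*sin(sqrt(2)*a*sqrt(-972*2^(2/3)/(-49 + sqrt(95713))^(1/3) - 49 + 27*2^(1/3)*(-49 + sqrt(95713))^(1/3) + 343/sqrt(-1944*2^(2/3)/(-49 + sqrt(95713))^(1/3) + 49 + 54*2^(1/3)*(-49 + sqrt(95713))^(1/3)))/108) + C2*exp(a*(-7 + sqrt(-1944*2^(2/3)/(-49 + sqrt(95713))^(1/3) + 49 + 54*2^(1/3)*(-49 + sqrt(95713))^(1/3)))/108)*cos(sqrt(2)*a*sqrt(-972*2^(2/3)/(-49 + sqrt(95713))^(1/3) - 49 + 27*2^(1/3)*(-49 + sqrt(95713))^(1/3) + 343/sqrt(-1944*2^(2/3)/(-49 + sqrt(95713))^(1/3) + 49 + 54*2^(1/3)*(-49 + sqrt(95713))^(1/3)))/108) + C3*exp(a*(-7 - sqrt(-1944*2^(2/3)/(-49 + sqrt(95713))^(1/3) + 49 + 54*2^(1/3)*(-49 + sqrt(95713))^(1/3)) + sqrt(2)*sqrt(-27*2^(1/3)*(-49 + sqrt(95713))^(1/3) + 49 + 972*2^(2/3)/(-49 + sqrt(95713))^(1/3) + 343/sqrt(-1944*2^(2/3)/(-49 + sqrt(95713))^(1/3) + 49 + 54*2^(1/3)*(-49 + sqrt(95713))^(1/3))))/108) + C4*exp(-a*(sqrt(-1944*2^(2/3)/(-49 + sqrt(95713))^(1/3) + 49 + 54*2^(1/3)*(-49 + sqrt(95713))^(1/3)) + 7 + sqrt(2)*sqrt(-27*2^(1/3)*(-49 + sqrt(95713))^(1/3) + 49 + 972*2^(2/3)/(-49 + sqrt(95713))^(1/3) + 343/sqrt(-1944*2^(2/3)/(-49 + sqrt(95713))^(1/3) + 49 + 54*2^(1/3)*(-49 + sqrt(95713))^(1/3))))/108)


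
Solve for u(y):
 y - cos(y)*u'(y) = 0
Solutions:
 u(y) = C1 + Integral(y/cos(y), y)


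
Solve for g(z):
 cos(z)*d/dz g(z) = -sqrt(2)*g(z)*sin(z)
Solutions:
 g(z) = C1*cos(z)^(sqrt(2))


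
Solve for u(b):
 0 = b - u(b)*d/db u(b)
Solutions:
 u(b) = -sqrt(C1 + b^2)
 u(b) = sqrt(C1 + b^2)


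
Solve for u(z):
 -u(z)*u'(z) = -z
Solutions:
 u(z) = -sqrt(C1 + z^2)
 u(z) = sqrt(C1 + z^2)


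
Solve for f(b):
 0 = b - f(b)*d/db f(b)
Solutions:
 f(b) = -sqrt(C1 + b^2)
 f(b) = sqrt(C1 + b^2)


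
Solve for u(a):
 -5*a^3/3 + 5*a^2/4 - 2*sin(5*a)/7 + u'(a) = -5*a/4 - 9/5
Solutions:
 u(a) = C1 + 5*a^4/12 - 5*a^3/12 - 5*a^2/8 - 9*a/5 - 2*cos(5*a)/35


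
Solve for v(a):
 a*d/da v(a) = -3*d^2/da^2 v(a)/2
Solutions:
 v(a) = C1 + C2*erf(sqrt(3)*a/3)


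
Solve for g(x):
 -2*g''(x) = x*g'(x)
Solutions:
 g(x) = C1 + C2*erf(x/2)


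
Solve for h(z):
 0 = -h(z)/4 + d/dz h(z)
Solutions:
 h(z) = C1*exp(z/4)


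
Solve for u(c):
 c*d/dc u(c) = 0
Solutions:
 u(c) = C1


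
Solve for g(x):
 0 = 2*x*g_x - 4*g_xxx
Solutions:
 g(x) = C1 + Integral(C2*airyai(2^(2/3)*x/2) + C3*airybi(2^(2/3)*x/2), x)


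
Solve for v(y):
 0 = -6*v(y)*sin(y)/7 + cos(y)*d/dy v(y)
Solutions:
 v(y) = C1/cos(y)^(6/7)


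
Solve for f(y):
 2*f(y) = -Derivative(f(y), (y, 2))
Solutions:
 f(y) = C1*sin(sqrt(2)*y) + C2*cos(sqrt(2)*y)


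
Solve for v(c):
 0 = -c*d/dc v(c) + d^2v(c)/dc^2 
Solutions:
 v(c) = C1 + C2*erfi(sqrt(2)*c/2)


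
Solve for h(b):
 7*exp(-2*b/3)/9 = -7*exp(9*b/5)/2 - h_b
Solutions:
 h(b) = C1 - 35*exp(9*b/5)/18 + 7*exp(-2*b/3)/6


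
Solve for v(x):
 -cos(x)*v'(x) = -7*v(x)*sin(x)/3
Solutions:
 v(x) = C1/cos(x)^(7/3)


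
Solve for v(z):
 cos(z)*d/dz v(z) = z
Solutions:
 v(z) = C1 + Integral(z/cos(z), z)


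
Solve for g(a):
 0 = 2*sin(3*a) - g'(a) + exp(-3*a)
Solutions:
 g(a) = C1 - 2*cos(3*a)/3 - exp(-3*a)/3


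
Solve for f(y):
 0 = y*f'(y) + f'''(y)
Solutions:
 f(y) = C1 + Integral(C2*airyai(-y) + C3*airybi(-y), y)


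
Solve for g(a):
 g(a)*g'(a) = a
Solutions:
 g(a) = -sqrt(C1 + a^2)
 g(a) = sqrt(C1 + a^2)


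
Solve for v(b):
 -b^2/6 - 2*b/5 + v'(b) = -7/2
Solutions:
 v(b) = C1 + b^3/18 + b^2/5 - 7*b/2


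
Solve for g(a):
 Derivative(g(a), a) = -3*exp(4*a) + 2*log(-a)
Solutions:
 g(a) = C1 + 2*a*log(-a) - 2*a - 3*exp(4*a)/4


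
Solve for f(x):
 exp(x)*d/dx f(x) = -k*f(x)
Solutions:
 f(x) = C1*exp(k*exp(-x))


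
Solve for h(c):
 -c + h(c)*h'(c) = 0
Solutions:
 h(c) = -sqrt(C1 + c^2)
 h(c) = sqrt(C1 + c^2)


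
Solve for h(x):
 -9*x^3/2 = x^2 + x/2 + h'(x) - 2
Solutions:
 h(x) = C1 - 9*x^4/8 - x^3/3 - x^2/4 + 2*x


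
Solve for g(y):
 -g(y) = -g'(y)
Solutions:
 g(y) = C1*exp(y)


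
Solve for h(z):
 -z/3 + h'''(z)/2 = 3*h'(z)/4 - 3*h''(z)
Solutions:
 h(z) = C1 + C2*exp(z*(-3 + sqrt(42)/2)) + C3*exp(-z*(3 + sqrt(42)/2)) - 2*z^2/9 - 16*z/9


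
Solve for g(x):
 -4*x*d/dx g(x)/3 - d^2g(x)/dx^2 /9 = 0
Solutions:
 g(x) = C1 + C2*erf(sqrt(6)*x)


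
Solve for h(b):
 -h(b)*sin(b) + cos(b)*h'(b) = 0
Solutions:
 h(b) = C1/cos(b)


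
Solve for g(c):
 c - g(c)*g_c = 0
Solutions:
 g(c) = -sqrt(C1 + c^2)
 g(c) = sqrt(C1 + c^2)


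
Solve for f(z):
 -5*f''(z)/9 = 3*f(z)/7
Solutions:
 f(z) = C1*sin(3*sqrt(105)*z/35) + C2*cos(3*sqrt(105)*z/35)


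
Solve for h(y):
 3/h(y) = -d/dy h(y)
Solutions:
 h(y) = -sqrt(C1 - 6*y)
 h(y) = sqrt(C1 - 6*y)


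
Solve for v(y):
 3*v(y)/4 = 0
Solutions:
 v(y) = 0


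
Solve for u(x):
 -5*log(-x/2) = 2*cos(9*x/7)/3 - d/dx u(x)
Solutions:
 u(x) = C1 + 5*x*log(-x) - 5*x - 5*x*log(2) + 14*sin(9*x/7)/27


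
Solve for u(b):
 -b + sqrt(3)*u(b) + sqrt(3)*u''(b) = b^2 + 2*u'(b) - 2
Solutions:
 u(b) = sqrt(3)*b^2/3 + sqrt(3)*b/3 + 4*b/3 + (C1*sin(sqrt(6)*b/3) + C2*cos(sqrt(6)*b/3))*exp(sqrt(3)*b/3) - 4*sqrt(3)/9 + 2/3


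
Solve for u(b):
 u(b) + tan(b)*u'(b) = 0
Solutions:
 u(b) = C1/sin(b)


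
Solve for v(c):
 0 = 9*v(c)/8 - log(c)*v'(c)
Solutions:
 v(c) = C1*exp(9*li(c)/8)


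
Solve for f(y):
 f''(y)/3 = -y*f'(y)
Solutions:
 f(y) = C1 + C2*erf(sqrt(6)*y/2)


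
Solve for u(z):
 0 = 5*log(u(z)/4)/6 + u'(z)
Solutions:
 -6*Integral(1/(-log(_y) + 2*log(2)), (_y, u(z)))/5 = C1 - z


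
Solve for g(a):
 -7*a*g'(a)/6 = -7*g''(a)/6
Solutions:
 g(a) = C1 + C2*erfi(sqrt(2)*a/2)


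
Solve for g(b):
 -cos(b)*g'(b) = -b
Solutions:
 g(b) = C1 + Integral(b/cos(b), b)


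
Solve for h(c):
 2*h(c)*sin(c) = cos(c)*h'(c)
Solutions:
 h(c) = C1/cos(c)^2


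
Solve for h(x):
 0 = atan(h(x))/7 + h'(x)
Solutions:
 Integral(1/atan(_y), (_y, h(x))) = C1 - x/7


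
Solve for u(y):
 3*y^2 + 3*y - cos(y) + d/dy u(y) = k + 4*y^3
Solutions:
 u(y) = C1 + k*y + y^4 - y^3 - 3*y^2/2 + sin(y)


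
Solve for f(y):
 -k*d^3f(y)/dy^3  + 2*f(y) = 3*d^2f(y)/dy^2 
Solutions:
 f(y) = C1*exp(-y*((sqrt(((-1 + k^(-2))^2 - 1/k^4)/k^2) - 1/k + k^(-3))^(1/3) + 1/k + 1/(k^2*(sqrt(((-1 + k^(-2))^2 - 1/k^4)/k^2) - 1/k + k^(-3))^(1/3)))) + C2*exp(y*((sqrt(((-1 + k^(-2))^2 - 1/k^4)/k^2) - 1/k + k^(-3))^(1/3)/2 - sqrt(3)*I*(sqrt(((-1 + k^(-2))^2 - 1/k^4)/k^2) - 1/k + k^(-3))^(1/3)/2 - 1/k - 2/(k^2*(-1 + sqrt(3)*I)*(sqrt(((-1 + k^(-2))^2 - 1/k^4)/k^2) - 1/k + k^(-3))^(1/3)))) + C3*exp(y*((sqrt(((-1 + k^(-2))^2 - 1/k^4)/k^2) - 1/k + k^(-3))^(1/3)/2 + sqrt(3)*I*(sqrt(((-1 + k^(-2))^2 - 1/k^4)/k^2) - 1/k + k^(-3))^(1/3)/2 - 1/k + 2/(k^2*(1 + sqrt(3)*I)*(sqrt(((-1 + k^(-2))^2 - 1/k^4)/k^2) - 1/k + k^(-3))^(1/3))))


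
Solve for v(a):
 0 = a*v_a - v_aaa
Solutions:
 v(a) = C1 + Integral(C2*airyai(a) + C3*airybi(a), a)


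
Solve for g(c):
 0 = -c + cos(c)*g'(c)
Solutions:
 g(c) = C1 + Integral(c/cos(c), c)


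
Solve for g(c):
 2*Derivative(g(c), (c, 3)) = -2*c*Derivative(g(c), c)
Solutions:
 g(c) = C1 + Integral(C2*airyai(-c) + C3*airybi(-c), c)


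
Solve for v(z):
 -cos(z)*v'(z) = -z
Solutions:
 v(z) = C1 + Integral(z/cos(z), z)


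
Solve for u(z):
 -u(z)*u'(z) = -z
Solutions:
 u(z) = -sqrt(C1 + z^2)
 u(z) = sqrt(C1 + z^2)


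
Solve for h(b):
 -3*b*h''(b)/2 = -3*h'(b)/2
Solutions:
 h(b) = C1 + C2*b^2


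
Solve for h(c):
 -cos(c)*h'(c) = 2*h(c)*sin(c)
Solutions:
 h(c) = C1*cos(c)^2


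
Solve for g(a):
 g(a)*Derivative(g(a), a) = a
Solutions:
 g(a) = -sqrt(C1 + a^2)
 g(a) = sqrt(C1 + a^2)


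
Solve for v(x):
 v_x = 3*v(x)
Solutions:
 v(x) = C1*exp(3*x)


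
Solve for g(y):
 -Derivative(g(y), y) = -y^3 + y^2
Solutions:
 g(y) = C1 + y^4/4 - y^3/3


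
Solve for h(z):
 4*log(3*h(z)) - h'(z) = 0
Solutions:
 -Integral(1/(log(_y) + log(3)), (_y, h(z)))/4 = C1 - z


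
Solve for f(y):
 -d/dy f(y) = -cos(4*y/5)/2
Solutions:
 f(y) = C1 + 5*sin(4*y/5)/8


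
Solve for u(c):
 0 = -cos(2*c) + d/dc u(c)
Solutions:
 u(c) = C1 + sin(2*c)/2


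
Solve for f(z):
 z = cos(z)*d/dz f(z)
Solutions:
 f(z) = C1 + Integral(z/cos(z), z)


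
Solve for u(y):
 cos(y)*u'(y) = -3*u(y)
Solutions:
 u(y) = C1*(sin(y) - 1)^(3/2)/(sin(y) + 1)^(3/2)


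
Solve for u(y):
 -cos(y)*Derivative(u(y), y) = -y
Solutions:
 u(y) = C1 + Integral(y/cos(y), y)


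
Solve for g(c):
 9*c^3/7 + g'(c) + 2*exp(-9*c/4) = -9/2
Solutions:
 g(c) = C1 - 9*c^4/28 - 9*c/2 + 8*exp(-9*c/4)/9


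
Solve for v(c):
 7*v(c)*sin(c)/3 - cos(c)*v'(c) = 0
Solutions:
 v(c) = C1/cos(c)^(7/3)


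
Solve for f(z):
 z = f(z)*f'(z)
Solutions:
 f(z) = -sqrt(C1 + z^2)
 f(z) = sqrt(C1 + z^2)


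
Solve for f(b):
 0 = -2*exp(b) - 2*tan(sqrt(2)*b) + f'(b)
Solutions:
 f(b) = C1 + 2*exp(b) - sqrt(2)*log(cos(sqrt(2)*b))


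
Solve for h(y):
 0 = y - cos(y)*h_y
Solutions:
 h(y) = C1 + Integral(y/cos(y), y)


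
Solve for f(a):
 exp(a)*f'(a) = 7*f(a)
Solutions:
 f(a) = C1*exp(-7*exp(-a))


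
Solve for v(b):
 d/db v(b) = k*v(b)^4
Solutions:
 v(b) = (-1/(C1 + 3*b*k))^(1/3)
 v(b) = (-1/(C1 + b*k))^(1/3)*(-3^(2/3) - 3*3^(1/6)*I)/6
 v(b) = (-1/(C1 + b*k))^(1/3)*(-3^(2/3) + 3*3^(1/6)*I)/6


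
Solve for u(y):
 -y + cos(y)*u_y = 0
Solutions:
 u(y) = C1 + Integral(y/cos(y), y)


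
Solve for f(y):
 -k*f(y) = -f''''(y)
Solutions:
 f(y) = C1*exp(-k^(1/4)*y) + C2*exp(k^(1/4)*y) + C3*exp(-I*k^(1/4)*y) + C4*exp(I*k^(1/4)*y)


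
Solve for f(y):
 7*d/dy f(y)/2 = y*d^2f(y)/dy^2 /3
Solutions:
 f(y) = C1 + C2*y^(23/2)


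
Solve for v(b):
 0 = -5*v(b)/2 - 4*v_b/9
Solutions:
 v(b) = C1*exp(-45*b/8)


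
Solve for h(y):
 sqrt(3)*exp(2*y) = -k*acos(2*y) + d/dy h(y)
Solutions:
 h(y) = C1 + k*(y*acos(2*y) - sqrt(1 - 4*y^2)/2) + sqrt(3)*exp(2*y)/2


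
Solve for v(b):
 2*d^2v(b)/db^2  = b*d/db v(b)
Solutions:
 v(b) = C1 + C2*erfi(b/2)


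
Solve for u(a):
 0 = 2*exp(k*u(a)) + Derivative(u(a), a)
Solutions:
 u(a) = Piecewise((log(1/(C1*k + 2*a*k))/k, Ne(k, 0)), (nan, True))
 u(a) = Piecewise((C1 - 2*a, Eq(k, 0)), (nan, True))


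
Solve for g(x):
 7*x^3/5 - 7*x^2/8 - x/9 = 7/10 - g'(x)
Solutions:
 g(x) = C1 - 7*x^4/20 + 7*x^3/24 + x^2/18 + 7*x/10


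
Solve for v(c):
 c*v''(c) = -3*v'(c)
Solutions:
 v(c) = C1 + C2/c^2
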